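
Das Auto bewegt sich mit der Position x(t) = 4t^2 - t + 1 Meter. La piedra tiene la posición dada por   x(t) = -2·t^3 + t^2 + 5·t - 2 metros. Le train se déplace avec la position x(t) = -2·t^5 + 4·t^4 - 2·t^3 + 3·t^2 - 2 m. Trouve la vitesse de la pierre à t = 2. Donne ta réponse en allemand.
Ausgehend von der Position x(t) = -2·t^3 + t^2 + 5·t - 2, nehmen wir 1 Ableitung. Die Ableitung von der Position ergibt die Geschwindigkeit: v(t) = -6·t^2 + 2·t + 5. Wir haben die Geschwindigkeit v(t) = -6·t^2 + 2·t + 5. Durch Einsetzen von t = 2: v(2) = -15.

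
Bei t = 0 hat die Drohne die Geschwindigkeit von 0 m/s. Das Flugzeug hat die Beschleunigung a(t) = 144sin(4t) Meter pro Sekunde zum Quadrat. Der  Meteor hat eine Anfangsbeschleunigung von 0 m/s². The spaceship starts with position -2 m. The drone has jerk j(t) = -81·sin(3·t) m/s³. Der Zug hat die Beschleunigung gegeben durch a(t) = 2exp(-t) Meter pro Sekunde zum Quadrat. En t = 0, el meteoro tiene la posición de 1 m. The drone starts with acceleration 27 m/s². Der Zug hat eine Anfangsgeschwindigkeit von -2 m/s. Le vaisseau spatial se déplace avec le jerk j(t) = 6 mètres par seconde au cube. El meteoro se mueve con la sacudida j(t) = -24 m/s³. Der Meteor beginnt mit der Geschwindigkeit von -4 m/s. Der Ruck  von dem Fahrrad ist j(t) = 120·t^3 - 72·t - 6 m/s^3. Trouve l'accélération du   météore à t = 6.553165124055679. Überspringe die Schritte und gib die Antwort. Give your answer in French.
a(6.553165124055679) = -157.275962977336.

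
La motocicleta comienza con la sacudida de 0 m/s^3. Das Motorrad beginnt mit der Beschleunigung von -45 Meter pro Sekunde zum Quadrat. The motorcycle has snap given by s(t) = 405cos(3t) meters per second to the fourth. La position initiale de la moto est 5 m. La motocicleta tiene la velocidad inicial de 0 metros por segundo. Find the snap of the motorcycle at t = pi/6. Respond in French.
En utilisant s(t) = 405·cos(3·t) et en substituant t = pi/6, nous trouvons s = 0.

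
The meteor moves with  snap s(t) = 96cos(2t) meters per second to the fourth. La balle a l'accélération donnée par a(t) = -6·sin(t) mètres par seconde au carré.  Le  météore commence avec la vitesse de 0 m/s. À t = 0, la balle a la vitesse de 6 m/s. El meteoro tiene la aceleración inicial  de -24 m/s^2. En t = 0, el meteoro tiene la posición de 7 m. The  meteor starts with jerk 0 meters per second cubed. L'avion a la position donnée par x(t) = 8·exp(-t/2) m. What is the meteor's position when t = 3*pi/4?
We need to integrate our snap equation s(t) = 96·cos(2·t) 4 times. Taking ∫s(t)dt and applying j(0) = 0, we find j(t) = 48·sin(2·t). Integrating jerk and using the initial condition a(0) = -24, we get a(t) = -24·cos(2·t). Integrating acceleration and using the initial condition v(0) = 0, we get v(t) = -12·sin(2·t). The integral of velocity is position. Using x(0) = 7, we get x(t) = 6·cos(2·t) + 1. We have position x(t) = 6·cos(2·t) + 1. Substituting t = 3*pi/4: x(3*pi/4) = 1.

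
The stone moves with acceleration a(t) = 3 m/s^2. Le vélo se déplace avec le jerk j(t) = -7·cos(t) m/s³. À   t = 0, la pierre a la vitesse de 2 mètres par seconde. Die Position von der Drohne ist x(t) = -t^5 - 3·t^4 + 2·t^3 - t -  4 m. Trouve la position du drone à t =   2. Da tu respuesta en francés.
Nous avons la position x(t) = -t^5 - 3·t^4 + 2·t^3 - t - 4. En substituant t = 2: x(2) = -70.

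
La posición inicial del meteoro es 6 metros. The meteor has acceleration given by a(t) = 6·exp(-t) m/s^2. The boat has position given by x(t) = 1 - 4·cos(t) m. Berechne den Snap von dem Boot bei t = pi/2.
Ausgehend von der Position x(t) = 1 - 4·cos(t), nehmen wir 4 Ableitungen. Durch Ableiten von der Position erhalten wir die Geschwindigkeit: v(t) = 4·sin(t). Mit d/dt von v(t) finden wir a(t) = 4·cos(t). Durch Ableiten von der Beschleunigung erhalten wir den Ruck: j(t) = -4·sin(t). Mit d/dt von j(t) finden wir s(t) = -4·cos(t). Mit s(t) = -4·cos(t) und Einsetzen von t = pi/2, finden wir s = 0.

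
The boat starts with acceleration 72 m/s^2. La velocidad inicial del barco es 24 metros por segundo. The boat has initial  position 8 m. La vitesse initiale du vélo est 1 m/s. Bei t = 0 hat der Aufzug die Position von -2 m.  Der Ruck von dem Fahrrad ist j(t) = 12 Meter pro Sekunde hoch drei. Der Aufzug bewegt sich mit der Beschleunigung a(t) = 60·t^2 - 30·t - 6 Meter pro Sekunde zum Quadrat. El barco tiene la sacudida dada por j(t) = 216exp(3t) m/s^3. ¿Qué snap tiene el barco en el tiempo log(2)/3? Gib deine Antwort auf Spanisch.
Debemos derivar nuestra ecuación de la sacudida j(t) = 216·exp(3·t) 1 vez. La derivada de la sacudida da el snap: s(t) = 648·exp(3·t). Tenemos el snap s(t) = 648·exp(3·t). Sustituyendo t = log(2)/3: s(log(2)/3) = 1296.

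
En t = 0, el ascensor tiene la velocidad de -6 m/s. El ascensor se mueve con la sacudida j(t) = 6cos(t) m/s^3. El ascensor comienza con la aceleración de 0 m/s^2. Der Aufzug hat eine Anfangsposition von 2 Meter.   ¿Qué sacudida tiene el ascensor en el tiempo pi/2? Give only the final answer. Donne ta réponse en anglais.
At t = pi/2, j = 0.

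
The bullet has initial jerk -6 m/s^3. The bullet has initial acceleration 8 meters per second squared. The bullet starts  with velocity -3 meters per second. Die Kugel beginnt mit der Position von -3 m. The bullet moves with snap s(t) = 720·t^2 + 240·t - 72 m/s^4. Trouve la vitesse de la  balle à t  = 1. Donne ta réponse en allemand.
Ausgehend von dem Snap s(t) = 720·t^2 + 240·t - 72, nehmen wir 3 Integrale. Mit ∫s(t)dt und Anwendung von j(0) = -6, finden wir j(t) = 240·t^3 + 120·t^2 - 72·t - 6. Die Stammfunktion von dem Ruck ist die Beschleunigung. Mit a(0) = 8 erhalten wir a(t) = 60·t^4 + 40·t^3 - 36·t^2 - 6·t + 8. Die Stammfunktion von der Beschleunigung ist die Geschwindigkeit. Mit v(0) = -3 erhalten wir v(t) = 12·t^5 + 10·t^4 - 12·t^3 - 3·t^2 + 8·t - 3. Aus der Gleichung für die Geschwindigkeit v(t) = 12·t^5 + 10·t^4 - 12·t^3 - 3·t^2 + 8·t - 3, setzen wir t = 1 ein und erhalten v = 12.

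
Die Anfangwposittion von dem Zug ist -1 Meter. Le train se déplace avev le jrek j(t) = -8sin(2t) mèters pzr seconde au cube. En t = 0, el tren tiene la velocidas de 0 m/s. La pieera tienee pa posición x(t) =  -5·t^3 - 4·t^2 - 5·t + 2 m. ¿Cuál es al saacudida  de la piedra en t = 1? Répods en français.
En partant de la position x(t) = -5·t^3 - 4·t^2 - 5·t + 2, nous prenons 3 dérivées. En prenant d/dt de x(t), nous trouvons v(t) = -15·t^2 - 8·t - 5. En prenant d/dt de v(t), nous trouvons a(t) = -30·t - 8. En prenant d/dt de a(t), nous trouvons j(t) = -30. Nous avons le jerk j(t) = -30. En substituant t = 1: j(1) = -30.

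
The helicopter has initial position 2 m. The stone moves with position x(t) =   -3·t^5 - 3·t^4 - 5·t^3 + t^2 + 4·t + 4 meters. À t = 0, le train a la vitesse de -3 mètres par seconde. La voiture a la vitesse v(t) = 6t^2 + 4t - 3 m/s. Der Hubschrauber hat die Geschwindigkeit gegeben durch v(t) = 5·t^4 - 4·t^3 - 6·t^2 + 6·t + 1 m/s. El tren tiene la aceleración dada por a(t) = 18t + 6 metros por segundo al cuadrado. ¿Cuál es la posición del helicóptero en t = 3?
Necesitamos integrar nuestra ecuación de la velocidad v(t) = 5·t^4 - 4·t^3 - 6·t^2 + 6·t + 1 1 vez. Integrando la velocidad y usando la condición inicial x(0) = 2, obtenemos x(t) = t^5 - t^4 - 2·t^3 + 3·t^2 + t + 2. Tenemos la posición x(t) = t^5 - t^4 - 2·t^3 + 3·t^2 + t + 2. Sustituyendo t = 3: x(3) = 140.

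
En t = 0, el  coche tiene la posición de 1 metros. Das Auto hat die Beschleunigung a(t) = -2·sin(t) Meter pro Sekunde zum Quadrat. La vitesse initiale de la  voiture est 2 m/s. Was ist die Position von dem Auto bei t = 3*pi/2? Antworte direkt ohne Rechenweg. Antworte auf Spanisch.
La posición en t = 3*pi/2 es x = -1.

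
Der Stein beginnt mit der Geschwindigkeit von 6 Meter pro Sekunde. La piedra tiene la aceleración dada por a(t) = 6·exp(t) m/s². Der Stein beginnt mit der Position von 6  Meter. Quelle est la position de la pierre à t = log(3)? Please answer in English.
We need to integrate our acceleration equation a(t) = 6·exp(t) 2 times. Finding the integral of a(t) and using v(0) = 6: v(t) = 6·exp(t). Finding the antiderivative of v(t) and using x(0) = 6: x(t) = 6·exp(t). We have position x(t) = 6·exp(t). Substituting t = log(3): x(log(3)) = 18.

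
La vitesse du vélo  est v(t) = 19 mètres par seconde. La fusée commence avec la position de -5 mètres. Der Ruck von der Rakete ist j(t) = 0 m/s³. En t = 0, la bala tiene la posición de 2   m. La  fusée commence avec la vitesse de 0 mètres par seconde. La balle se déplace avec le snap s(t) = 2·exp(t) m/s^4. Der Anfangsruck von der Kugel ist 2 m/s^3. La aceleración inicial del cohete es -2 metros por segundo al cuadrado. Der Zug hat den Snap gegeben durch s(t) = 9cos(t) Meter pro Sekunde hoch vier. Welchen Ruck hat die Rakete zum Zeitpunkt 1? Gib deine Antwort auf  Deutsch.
Wir haben den Ruck j(t) = 0. Durch Einsetzen von t = 1: j(1) = 0.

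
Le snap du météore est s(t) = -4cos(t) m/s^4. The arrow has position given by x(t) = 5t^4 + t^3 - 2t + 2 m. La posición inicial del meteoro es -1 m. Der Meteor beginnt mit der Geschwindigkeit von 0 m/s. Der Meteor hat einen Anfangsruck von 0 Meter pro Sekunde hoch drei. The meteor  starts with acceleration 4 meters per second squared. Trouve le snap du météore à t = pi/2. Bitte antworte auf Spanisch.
Tenemos el snap s(t) = -4·cos(t). Sustituyendo t = pi/2: s(pi/2) = 0.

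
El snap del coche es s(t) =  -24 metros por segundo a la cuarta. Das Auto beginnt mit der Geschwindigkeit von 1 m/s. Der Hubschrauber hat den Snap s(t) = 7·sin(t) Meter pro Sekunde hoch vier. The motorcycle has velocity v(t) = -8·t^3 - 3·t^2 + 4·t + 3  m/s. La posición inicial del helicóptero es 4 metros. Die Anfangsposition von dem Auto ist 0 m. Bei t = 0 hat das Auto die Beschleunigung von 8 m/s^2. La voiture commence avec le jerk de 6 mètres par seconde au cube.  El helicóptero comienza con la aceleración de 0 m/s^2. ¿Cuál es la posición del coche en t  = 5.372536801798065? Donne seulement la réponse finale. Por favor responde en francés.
La réponse est -557.236391853522.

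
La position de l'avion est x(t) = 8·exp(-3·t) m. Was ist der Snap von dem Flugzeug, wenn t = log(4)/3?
Wir müssen unsere Gleichung für die Position x(t) = 8·exp(-3·t) 4-mal ableiten. Mit d/dt von x(t) finden wir v(t) = -24·exp(-3·t). Durch Ableiten von der Geschwindigkeit erhalten wir die Beschleunigung: a(t) = 72·exp(-3·t). Durch Ableiten von der Beschleunigung erhalten wir den Ruck: j(t) = -216·exp(-3·t). Mit d/dt von j(t) finden wir s(t) = 648·exp(-3·t). Wir haben den Snap s(t) = 648·exp(-3·t). Durch Einsetzen von t = log(4)/3: s(log(4)/3) = 162.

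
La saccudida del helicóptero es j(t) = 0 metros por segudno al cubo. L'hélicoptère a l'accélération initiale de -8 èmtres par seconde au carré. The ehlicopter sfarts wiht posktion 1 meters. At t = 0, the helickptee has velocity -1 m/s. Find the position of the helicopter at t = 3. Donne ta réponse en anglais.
We need to integrate our jerk equation j(t) = 0 3 times. The integral of jerk, with a(0) = -8, gives acceleration: a(t) = -8. Finding the antiderivative of a(t) and using v(0) = -1: v(t) = -8·t - 1. The antiderivative of velocity is position. Using x(0) = 1, we get x(t) = -4·t^2 - t + 1. We have position x(t) = -4·t^2 - t + 1. Substituting t = 3: x(3) = -38.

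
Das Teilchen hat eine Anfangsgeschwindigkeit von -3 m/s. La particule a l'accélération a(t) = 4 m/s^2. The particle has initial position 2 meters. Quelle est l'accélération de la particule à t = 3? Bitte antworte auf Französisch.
Nous avons l'accélération a(t) = 4. En substituant t = 3: a(3) = 4.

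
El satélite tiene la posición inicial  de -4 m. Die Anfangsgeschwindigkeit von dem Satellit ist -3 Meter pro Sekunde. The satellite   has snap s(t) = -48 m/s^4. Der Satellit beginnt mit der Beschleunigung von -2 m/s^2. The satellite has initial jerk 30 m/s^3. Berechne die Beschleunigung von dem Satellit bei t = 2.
Wir müssen die Stammfunktion unserer Gleichung für den Snap s(t) = -48 2-mal finden. Das Integral von dem Snap ist der Ruck. Mit j(0) = 30 erhalten wir j(t) = 30 - 48·t. Die Stammfunktion von dem Ruck ist die Beschleunigung. Mit a(0) = -2 erhalten wir a(t) = -24·t^2 + 30·t - 2. Aus der Gleichung für die Beschleunigung a(t) = -24·t^2 + 30·t - 2, setzen wir t = 2 ein und erhalten a = -38.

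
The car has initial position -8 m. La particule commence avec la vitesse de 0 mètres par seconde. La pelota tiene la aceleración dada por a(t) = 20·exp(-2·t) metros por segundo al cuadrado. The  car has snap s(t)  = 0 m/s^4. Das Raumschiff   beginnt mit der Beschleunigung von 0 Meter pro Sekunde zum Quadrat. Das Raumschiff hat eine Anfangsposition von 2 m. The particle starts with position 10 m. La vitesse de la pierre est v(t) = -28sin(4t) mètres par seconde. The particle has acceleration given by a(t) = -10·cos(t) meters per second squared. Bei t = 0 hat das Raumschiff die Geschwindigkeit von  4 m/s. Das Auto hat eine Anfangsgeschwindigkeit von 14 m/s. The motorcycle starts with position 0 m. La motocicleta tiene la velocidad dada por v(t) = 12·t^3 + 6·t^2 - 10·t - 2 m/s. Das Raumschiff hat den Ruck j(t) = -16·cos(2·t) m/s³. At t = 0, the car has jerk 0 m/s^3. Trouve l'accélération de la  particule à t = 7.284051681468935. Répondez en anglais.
Using a(t) = -10·cos(t) and substituting t = 7.284051681468935, we find a = -5.39573074356237.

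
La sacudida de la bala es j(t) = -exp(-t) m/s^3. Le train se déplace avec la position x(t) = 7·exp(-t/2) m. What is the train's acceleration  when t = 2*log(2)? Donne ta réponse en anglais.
We must differentiate our position equation x(t) = 7·exp(-t/2) 2 times. Differentiating position, we get velocity: v(t) = -7·exp(-t/2)/2. The derivative of velocity gives acceleration: a(t) = 7·exp(-t/2)/4. Using a(t) = 7·exp(-t/2)/4 and substituting t = 2*log(2), we find a = 7/8.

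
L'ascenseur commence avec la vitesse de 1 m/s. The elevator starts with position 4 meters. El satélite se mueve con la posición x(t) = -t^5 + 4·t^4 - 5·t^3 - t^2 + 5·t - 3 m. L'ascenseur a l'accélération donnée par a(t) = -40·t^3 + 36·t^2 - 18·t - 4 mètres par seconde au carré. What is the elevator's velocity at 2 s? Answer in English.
We need to integrate our acceleration equation a(t) = -40·t^3 + 36·t^2 - 18·t - 4 1 time. The integral of acceleration is velocity. Using v(0) = 1, we get v(t) = -10·t^4 + 12·t^3 - 9·t^2 - 4·t + 1. From the given velocity equation v(t) = -10·t^4 + 12·t^3 - 9·t^2 - 4·t + 1, we substitute t = 2 to get v = -107.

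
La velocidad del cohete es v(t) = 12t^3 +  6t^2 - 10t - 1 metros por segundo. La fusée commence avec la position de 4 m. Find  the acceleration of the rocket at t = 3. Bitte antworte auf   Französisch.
Nous devons dériver notre équation de la vitesse v(t) = 12·t^3 + 6·t^2 - 10·t - 1 1 fois. En dérivant la vitesse, nous obtenons l'accélération: a(t) = 36·t^2 + 12·t - 10. De l'équation de l'accélération a(t) = 36·t^2 + 12·t - 10, nous substituons t = 3 pour obtenir a = 350.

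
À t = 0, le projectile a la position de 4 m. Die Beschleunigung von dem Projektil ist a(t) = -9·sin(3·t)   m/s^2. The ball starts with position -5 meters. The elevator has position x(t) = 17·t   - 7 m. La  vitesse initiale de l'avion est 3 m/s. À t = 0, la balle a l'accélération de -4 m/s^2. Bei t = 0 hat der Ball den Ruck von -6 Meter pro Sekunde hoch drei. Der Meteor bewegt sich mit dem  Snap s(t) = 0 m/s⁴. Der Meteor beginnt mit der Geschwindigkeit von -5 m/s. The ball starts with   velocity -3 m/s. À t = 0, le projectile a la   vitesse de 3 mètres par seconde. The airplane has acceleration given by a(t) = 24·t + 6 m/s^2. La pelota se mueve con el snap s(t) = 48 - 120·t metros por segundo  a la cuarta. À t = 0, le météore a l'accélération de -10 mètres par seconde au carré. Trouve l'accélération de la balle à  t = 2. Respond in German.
Wir müssen die Stammfunktion unserer Gleichung für den Snap s(t) = 48 - 120·t 2-mal finden. Mit ∫s(t)dt und Anwendung von j(0) = -6, finden wir j(t) = -60·t^2 + 48·t - 6. Das Integral von dem Ruck, mit a(0) = -4, ergibt die Beschleunigung: a(t) = -20·t^3 + 24·t^2 - 6·t - 4. Aus der Gleichung für die Beschleunigung a(t) = -20·t^3 + 24·t^2 - 6·t - 4, setzen wir t = 2 ein und erhalten a = -80.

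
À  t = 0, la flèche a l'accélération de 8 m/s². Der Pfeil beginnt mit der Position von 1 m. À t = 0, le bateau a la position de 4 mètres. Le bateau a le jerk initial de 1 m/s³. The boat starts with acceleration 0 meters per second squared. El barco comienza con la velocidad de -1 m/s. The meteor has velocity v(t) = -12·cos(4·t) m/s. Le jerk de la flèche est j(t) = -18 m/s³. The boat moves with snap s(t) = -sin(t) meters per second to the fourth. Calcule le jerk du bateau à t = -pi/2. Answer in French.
En partant du snap s(t) = -sin(t), nous prenons 1 primitive. L'intégrale du snap, avec j(0) = 1, donne le jerk: j(t) = cos(t). Nous avons le jerk j(t) = cos(t). En substituant t = -pi/2: j(-pi/2) = 0.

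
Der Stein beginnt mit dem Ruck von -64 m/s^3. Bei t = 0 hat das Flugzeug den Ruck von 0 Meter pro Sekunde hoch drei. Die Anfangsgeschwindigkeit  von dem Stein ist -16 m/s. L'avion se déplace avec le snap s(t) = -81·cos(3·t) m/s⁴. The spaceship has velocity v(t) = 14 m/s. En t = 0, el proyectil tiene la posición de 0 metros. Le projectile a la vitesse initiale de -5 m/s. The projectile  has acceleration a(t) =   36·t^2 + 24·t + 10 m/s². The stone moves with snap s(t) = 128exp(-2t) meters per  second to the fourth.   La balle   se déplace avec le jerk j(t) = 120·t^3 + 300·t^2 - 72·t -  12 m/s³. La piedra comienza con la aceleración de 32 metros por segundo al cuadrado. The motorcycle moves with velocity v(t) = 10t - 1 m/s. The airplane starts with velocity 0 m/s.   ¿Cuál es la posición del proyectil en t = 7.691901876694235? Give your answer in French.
Nous devons intégrer notre équation de l'accélération a(t) = 36·t^2 + 24·t + 10 2 fois. En prenant ∫a(t)dt et en appliquant v(0) = -5, nous trouvons v(t) = 12·t^3 + 12·t^2 + 10·t - 5. L'intégrale de la vitesse, avec x(0) = 0, donne la position: x(t) = 3·t^4 + 4·t^3 + 5·t^2 - 5·t. Nous avons la position x(t) = 3·t^4 + 4·t^3 + 5·t^2 - 5·t. En substituant t = 7.691901876694235: x(7.691901876694235) = 12579.3611801592.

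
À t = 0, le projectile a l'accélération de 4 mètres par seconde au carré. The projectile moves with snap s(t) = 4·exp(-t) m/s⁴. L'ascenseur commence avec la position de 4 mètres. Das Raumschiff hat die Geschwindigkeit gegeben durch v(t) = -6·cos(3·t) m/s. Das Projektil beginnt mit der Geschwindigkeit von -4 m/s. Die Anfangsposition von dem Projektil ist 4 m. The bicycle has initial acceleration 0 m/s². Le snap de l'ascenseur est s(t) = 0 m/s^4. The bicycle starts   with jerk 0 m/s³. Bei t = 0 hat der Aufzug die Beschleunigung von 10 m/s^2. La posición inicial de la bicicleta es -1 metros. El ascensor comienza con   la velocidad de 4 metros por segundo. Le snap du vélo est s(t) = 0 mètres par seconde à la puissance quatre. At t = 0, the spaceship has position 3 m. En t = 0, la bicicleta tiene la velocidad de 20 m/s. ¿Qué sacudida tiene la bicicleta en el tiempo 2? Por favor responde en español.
Partiendo del snap s(t) = 0, tomamos 1 integral. Tomando ∫s(t)dt y aplicando j(0) = 0, encontramos j(t) = 0. Tenemos la sacudida j(t) = 0. Sustituyendo t = 2: j(2) = 0.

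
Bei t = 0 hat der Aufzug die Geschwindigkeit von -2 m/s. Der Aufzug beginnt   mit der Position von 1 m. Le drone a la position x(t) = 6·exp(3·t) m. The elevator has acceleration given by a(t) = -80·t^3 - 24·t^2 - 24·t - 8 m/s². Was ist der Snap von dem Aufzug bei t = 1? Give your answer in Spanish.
Partiendo de la aceleración a(t) = -80·t^3 - 24·t^2 - 24·t - 8, tomamos 2 derivadas. La derivada de la aceleración da la sacudida: j(t) = -240·t^2 - 48·t - 24. Tomando d/dt de j(t), encontramos s(t) = -480·t - 48. Tenemos el snap s(t) = -480·t - 48. Sustituyendo t = 1: s(1) = -528.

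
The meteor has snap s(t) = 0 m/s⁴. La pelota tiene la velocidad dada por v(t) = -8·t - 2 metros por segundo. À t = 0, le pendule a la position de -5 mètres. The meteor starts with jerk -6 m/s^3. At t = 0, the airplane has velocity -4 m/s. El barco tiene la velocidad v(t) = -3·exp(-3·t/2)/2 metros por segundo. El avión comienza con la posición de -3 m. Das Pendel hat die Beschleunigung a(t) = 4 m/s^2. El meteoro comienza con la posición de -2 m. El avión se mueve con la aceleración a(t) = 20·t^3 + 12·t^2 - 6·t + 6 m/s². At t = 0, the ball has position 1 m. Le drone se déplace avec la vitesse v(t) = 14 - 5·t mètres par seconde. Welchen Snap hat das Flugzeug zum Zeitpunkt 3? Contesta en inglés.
We must differentiate our acceleration equation a(t) = 20·t^3 + 12·t^2 - 6·t + 6 2 times. The derivative of acceleration gives jerk: j(t) = 60·t^2 + 24·t - 6. Taking d/dt of j(t), we find s(t) = 120·t + 24. Using s(t) = 120·t + 24 and substituting t = 3, we find s = 384.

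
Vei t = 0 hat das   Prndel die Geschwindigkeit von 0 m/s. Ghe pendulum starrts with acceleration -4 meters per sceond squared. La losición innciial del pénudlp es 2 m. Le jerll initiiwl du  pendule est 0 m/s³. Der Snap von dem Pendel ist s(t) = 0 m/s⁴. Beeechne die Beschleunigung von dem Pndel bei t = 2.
Wir müssen unsere Gleichung für den Snap s(t) = 0 2-mal integrieren. Durch Integration von dem Snap und Verwendung der Anfangsbedingung j(0) = 0, erhalten wir j(t) = 0. Die Stammfunktion von dem Ruck ist die Beschleunigung. Mit a(0) = -4 erhalten wir a(t) = -4. Wir haben die Beschleunigung a(t) = -4. Durch Einsetzen von t = 2: a(2) = -4.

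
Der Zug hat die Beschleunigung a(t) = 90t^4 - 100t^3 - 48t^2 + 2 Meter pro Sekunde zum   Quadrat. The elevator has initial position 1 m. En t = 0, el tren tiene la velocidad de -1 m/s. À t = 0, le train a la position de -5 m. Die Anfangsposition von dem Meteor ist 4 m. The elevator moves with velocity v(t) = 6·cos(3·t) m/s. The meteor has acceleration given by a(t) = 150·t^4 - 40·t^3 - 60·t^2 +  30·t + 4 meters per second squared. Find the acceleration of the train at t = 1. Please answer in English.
Using a(t) = 90·t^4 - 100·t^3 - 48·t^2 + 2 and substituting t = 1, we find a = -56.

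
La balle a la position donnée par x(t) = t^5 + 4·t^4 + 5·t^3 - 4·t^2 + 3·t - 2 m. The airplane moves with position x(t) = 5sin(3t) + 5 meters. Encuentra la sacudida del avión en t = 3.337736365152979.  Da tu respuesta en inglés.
Starting from position x(t) = 5·sin(3·t) + 5, we take 3 derivatives. Taking d/dt of x(t), we find v(t) = 15·cos(3·t). Differentiating velocity, we get acceleration: a(t) = -45·sin(3·t). Taking d/dt of a(t), we find j(t) = -135·cos(3·t). We have jerk j(t) = -135·cos(3·t). Substituting t = 3.337736365152979: j(3.337736365152979) = 112.294689071151.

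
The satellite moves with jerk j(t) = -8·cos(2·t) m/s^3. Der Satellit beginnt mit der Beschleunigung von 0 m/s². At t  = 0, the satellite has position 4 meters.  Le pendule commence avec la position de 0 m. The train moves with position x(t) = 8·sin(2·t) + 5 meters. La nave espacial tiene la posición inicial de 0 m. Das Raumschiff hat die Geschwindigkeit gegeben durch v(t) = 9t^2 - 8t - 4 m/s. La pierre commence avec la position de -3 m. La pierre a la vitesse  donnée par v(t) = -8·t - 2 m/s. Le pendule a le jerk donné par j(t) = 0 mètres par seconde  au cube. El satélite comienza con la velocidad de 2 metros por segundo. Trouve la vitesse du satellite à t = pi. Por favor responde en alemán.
Ausgehend von dem Ruck j(t) = -8·cos(2·t), nehmen wir 2 Stammfunktionen. Das Integral von dem Ruck, mit a(0) = 0, ergibt die Beschleunigung: a(t) = -4·sin(2·t). Durch Integration von der Beschleunigung und Verwendung der Anfangsbedingung v(0) = 2, erhalten wir v(t) = 2·cos(2·t). Wir haben die Geschwindigkeit v(t) = 2·cos(2·t). Durch Einsetzen von t = pi: v(pi) = 2.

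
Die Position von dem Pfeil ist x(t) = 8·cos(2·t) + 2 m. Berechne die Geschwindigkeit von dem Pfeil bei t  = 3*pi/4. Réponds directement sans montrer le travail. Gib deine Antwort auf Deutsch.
Die Antwort ist 16.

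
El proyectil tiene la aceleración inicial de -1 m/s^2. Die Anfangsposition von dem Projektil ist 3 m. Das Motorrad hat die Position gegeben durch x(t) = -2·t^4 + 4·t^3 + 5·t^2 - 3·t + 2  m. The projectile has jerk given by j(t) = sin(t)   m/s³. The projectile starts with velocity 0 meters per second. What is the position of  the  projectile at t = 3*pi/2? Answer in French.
Nous devons trouver la primitive de notre équation du jerk j(t) = sin(t) 3 fois. En intégrant le jerk et en utilisant la condition initiale a(0) = -1, nous obtenons a(t) = -cos(t). En prenant ∫a(t)dt et en appliquant v(0) = 0, nous trouvons v(t) = -sin(t). La primitive de la vitesse, avec x(0) = 3, donne la position: x(t) = cos(t) + 2. De l'équation de la position x(t) = cos(t) + 2, nous substituons t = 3*pi/2 pour obtenir x = 2.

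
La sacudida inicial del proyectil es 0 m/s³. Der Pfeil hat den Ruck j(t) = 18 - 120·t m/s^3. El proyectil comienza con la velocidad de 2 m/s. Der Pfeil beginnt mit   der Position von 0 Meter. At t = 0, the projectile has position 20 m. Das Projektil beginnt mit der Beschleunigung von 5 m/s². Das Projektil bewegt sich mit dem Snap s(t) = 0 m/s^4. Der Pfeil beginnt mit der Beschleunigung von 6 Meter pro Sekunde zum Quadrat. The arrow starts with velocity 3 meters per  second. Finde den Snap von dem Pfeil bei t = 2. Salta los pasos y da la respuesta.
Der Snap bei t = 2 ist s = -120.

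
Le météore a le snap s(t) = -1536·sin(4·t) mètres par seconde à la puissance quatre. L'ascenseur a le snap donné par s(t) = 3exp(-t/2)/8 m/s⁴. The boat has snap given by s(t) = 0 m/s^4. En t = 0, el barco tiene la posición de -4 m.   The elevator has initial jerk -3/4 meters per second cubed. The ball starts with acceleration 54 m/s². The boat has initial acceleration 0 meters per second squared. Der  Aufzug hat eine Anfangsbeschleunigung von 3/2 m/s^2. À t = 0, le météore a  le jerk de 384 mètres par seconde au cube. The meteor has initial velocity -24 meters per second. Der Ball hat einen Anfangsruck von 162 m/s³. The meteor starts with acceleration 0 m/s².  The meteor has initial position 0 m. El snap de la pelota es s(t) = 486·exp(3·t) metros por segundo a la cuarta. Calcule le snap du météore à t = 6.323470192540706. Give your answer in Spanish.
Tenemos el snap s(t) = -1536·sin(4·t). Sustituyendo t = 6.323470192540706: s(6.323470192540706) = -246.440585216418.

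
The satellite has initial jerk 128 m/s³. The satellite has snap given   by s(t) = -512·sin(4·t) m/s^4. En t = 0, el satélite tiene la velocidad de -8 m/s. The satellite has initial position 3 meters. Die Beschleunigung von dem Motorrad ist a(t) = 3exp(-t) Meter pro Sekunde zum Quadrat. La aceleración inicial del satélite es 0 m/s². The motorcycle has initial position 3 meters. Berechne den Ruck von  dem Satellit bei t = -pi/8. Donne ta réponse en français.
Nous devons intégrer notre équation du snap s(t) = -512·sin(4·t) 1 fois. La primitive du snap est le jerk. En utilisant j(0) = 128, nous obtenons j(t) = 128·cos(4·t). De l'équation du jerk j(t) = 128·cos(4·t), nous substituons t = -pi/8 pour obtenir j = 0.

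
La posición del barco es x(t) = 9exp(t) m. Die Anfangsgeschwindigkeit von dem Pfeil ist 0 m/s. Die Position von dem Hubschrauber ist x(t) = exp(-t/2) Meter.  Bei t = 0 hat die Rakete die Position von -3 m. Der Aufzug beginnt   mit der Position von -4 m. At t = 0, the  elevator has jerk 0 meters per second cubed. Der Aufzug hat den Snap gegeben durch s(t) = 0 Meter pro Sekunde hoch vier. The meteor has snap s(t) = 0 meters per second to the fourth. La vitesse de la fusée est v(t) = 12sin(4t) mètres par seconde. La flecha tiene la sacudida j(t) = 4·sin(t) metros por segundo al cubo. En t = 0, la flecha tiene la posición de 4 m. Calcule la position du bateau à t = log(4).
En utilisant x(t) = 9·exp(t) et en substituant t = log(4), nous trouvons x = 36.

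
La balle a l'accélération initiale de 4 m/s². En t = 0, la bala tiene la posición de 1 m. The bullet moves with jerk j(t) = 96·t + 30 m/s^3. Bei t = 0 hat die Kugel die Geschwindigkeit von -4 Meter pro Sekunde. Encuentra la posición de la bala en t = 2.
Partiendo de la sacudida j(t) = 96·t + 30, tomamos 3 antiderivadas. La integral de la sacudida, con a(0) = 4, da la aceleración: a(t) = 48·t^2 + 30·t + 4. La integral de la aceleración, con v(0) = -4, da la velocidad: v(t) = 16·t^3 + 15·t^2 + 4·t - 4. La antiderivada de la velocidad, con x(0) = 1, da la posición: x(t) = 4·t^4 + 5·t^3 + 2·t^2 - 4·t + 1. Usando x(t) = 4·t^4 + 5·t^3 + 2·t^2 - 4·t + 1 y sustituyendo t = 2, encontramos x = 105.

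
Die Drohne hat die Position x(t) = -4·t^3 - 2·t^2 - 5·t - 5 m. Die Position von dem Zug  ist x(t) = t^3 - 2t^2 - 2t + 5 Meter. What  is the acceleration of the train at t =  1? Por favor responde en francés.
En partant de la position x(t) = t^3 - 2·t^2 - 2·t + 5, nous prenons 2 dérivées. En prenant d/dt de x(t), nous trouvons v(t) = 3·t^2 - 4·t - 2. La dérivée de la vitesse donne l'accélération: a(t) = 6·t - 4. Nous avons l'accélération a(t) = 6·t - 4. En substituant t = 1: a(1) = 2.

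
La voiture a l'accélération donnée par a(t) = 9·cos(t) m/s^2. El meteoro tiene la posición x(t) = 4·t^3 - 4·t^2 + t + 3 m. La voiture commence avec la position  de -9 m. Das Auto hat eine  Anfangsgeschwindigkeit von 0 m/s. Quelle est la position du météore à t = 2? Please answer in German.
Mit x(t) = 4·t^3 - 4·t^2 + t + 3 und Einsetzen von t = 2, finden wir x = 21.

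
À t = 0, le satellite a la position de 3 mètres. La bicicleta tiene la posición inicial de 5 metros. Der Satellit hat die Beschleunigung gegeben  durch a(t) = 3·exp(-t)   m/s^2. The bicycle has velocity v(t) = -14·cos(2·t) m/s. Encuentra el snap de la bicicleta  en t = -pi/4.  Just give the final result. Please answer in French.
Le snap à t = -pi/4 est s = 112.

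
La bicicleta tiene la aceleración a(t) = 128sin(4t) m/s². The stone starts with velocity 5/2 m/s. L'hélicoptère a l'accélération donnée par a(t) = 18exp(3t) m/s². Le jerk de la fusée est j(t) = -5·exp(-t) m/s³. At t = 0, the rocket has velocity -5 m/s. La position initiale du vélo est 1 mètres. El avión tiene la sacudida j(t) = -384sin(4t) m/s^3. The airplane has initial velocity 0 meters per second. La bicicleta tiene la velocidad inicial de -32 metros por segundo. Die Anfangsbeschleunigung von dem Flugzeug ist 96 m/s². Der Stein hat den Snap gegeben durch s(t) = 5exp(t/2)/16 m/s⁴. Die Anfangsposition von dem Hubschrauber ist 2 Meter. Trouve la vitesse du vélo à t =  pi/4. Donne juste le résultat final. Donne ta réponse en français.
À t = pi/4, v = 32.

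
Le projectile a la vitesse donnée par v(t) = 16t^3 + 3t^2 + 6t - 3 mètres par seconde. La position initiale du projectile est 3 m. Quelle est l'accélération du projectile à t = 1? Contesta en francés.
En partant de la vitesse v(t) = 16·t^3 + 3·t^2 + 6·t - 3, nous prenons 1 dérivée. La dérivée de la vitesse donne l'accélération: a(t) = 48·t^2 + 6·t + 6. Nous avons l'accélération a(t) = 48·t^2 + 6·t + 6. En substituant t = 1: a(1) = 60.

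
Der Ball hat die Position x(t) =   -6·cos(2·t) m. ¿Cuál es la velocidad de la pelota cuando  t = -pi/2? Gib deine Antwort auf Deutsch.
Ausgehend von der Position x(t) = -6·cos(2·t), nehmen wir 1 Ableitung. Die Ableitung von der Position ergibt die Geschwindigkeit: v(t) = 12·sin(2·t). Aus der Gleichung für die Geschwindigkeit v(t) = 12·sin(2·t), setzen wir t = -pi/2 ein und erhalten v = 0.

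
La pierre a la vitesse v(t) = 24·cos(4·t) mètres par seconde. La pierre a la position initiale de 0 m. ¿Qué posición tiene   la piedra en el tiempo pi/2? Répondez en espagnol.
Para resolver esto, necesitamos tomar 1 antiderivada de nuestra ecuación de la velocidad v(t) = 24·cos(4·t). Integrando la velocidad y usando la condición inicial x(0) = 0, obtenemos x(t) = 6·sin(4·t). De la ecuación de la posición x(t) = 6·sin(4·t), sustituimos t = pi/2 para obtener x = 0.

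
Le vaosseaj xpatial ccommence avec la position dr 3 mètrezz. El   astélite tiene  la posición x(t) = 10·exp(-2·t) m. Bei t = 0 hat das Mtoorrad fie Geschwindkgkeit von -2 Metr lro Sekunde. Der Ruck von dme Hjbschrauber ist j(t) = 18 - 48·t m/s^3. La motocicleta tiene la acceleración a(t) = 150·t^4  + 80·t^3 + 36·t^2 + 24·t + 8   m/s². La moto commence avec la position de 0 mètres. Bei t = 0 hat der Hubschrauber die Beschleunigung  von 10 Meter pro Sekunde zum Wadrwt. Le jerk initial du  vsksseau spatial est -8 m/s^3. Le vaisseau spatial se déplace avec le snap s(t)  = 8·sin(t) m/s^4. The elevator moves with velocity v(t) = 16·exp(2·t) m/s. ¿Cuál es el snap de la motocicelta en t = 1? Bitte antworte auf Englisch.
Starting from acceleration a(t) = 150·t^4 + 80·t^3 + 36·t^2 + 24·t + 8, we take 2 derivatives. The derivative of acceleration gives jerk: j(t) = 600·t^3 + 240·t^2 + 72·t + 24. The derivative of jerk gives snap: s(t) = 1800·t^2 + 480·t + 72. From the given snap equation s(t) = 1800·t^2 + 480·t + 72, we substitute t = 1 to get s = 2352.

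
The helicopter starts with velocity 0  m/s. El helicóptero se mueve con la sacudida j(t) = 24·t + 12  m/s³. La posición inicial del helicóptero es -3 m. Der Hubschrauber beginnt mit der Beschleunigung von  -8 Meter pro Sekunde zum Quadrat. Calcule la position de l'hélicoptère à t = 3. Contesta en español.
Debemos encontrar la antiderivada de nuestra ecuación de la sacudida j(t) = 24·t + 12 3 veces. Integrando la sacudida y usando la condición inicial a(0) = -8, obtenemos a(t) = 12·t^2 + 12·t - 8. La integral de la aceleración, con v(0) = 0, da la velocidad: v(t) = 2·t·(2·t^2 + 3·t - 4). La antiderivada de la velocidad, con x(0) = -3, da la posición: x(t) = t^4 + 2·t^3 - 4·t^2 - 3. De la ecuación de la posición x(t) = t^4 + 2·t^3 - 4·t^2 - 3, sustituimos t = 3 para obtener x = 96.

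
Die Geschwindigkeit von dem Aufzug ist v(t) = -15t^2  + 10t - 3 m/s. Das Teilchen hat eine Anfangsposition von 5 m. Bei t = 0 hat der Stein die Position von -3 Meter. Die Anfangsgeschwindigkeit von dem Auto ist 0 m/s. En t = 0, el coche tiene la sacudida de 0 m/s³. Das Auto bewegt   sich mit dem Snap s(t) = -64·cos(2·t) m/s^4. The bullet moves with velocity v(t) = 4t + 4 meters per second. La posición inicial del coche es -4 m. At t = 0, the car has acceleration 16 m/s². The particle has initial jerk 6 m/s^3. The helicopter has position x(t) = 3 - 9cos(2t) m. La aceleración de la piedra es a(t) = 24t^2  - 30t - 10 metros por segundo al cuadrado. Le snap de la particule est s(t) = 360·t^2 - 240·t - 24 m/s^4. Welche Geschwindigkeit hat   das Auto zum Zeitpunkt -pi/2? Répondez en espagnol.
Partiendo del snap s(t) = -64·cos(2·t), tomamos 3 antiderivadas. La antiderivada del snap es la sacudida. Usando j(0) = 0, obtenemos j(t) = -32·sin(2·t). La antiderivada de la sacudida, con a(0) = 16, da la aceleración: a(t) = 16·cos(2·t). La antiderivada de la aceleración es la velocidad. Usando v(0) = 0, obtenemos v(t) = 8·sin(2·t). Usando v(t) = 8·sin(2·t) y sustituyendo t = -pi/2, encontramos v = 0.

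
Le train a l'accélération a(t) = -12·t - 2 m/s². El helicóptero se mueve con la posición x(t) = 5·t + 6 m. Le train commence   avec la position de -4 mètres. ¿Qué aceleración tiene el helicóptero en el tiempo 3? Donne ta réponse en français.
Pour résoudre ceci, nous devons prendre 2 dérivées de notre équation de la position x(t) = 5·t + 6. En dérivant la position, nous obtenons la vitesse: v(t) = 5. En dérivant la vitesse, nous obtenons l'accélération: a(t) = 0. Nous avons l'accélération a(t) = 0. En substituant t = 3: a(3) = 0.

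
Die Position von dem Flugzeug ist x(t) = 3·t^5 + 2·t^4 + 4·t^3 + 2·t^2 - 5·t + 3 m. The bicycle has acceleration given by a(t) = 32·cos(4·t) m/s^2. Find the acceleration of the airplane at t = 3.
To solve this, we need to take 2 derivatives of our position equation x(t) = 3·t^5 + 2·t^4 + 4·t^3 + 2·t^2 - 5·t + 3. The derivative of position gives velocity: v(t) = 15·t^4 + 8·t^3 + 12·t^2 + 4·t - 5. Taking d/dt of v(t), we find a(t) = 60·t^3 + 24·t^2 + 24·t + 4. From the given acceleration equation a(t) = 60·t^3 + 24·t^2 + 24·t + 4, we substitute t = 3 to get a = 1912.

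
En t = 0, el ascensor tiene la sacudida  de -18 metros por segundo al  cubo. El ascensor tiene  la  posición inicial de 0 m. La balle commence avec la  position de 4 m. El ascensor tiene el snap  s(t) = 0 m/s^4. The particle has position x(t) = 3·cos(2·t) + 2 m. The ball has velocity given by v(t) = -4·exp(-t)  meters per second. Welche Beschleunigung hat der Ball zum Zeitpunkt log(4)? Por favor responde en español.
Partiendo de la velocidad v(t) = -4·exp(-t), tomamos 1 derivada. La derivada de la velocidad da la aceleración: a(t) = 4·exp(-t). De la ecuación de la aceleración a(t) = 4·exp(-t), sustituimos t = log(4) para obtener a = 1.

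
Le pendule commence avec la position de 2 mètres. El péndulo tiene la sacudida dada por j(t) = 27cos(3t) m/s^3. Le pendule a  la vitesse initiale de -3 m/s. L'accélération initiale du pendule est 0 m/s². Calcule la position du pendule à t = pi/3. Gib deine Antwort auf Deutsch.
Um dies zu lösen, müssen wir 3 Integrale unserer Gleichung für den Ruck j(t) = 27·cos(3·t) finden. Das Integral von dem Ruck ist die Beschleunigung. Mit a(0) = 0 erhalten wir a(t) = 9·sin(3·t). Das Integral von der Beschleunigung ist die Geschwindigkeit. Mit v(0) = -3 erhalten wir v(t) = -3·cos(3·t). Durch Integration von der Geschwindigkeit und Verwendung der Anfangsbedingung x(0) = 2, erhalten wir x(t) = 2 - sin(3·t). Wir haben die Position x(t) = 2 - sin(3·t). Durch Einsetzen von t = pi/3: x(pi/3) = 2.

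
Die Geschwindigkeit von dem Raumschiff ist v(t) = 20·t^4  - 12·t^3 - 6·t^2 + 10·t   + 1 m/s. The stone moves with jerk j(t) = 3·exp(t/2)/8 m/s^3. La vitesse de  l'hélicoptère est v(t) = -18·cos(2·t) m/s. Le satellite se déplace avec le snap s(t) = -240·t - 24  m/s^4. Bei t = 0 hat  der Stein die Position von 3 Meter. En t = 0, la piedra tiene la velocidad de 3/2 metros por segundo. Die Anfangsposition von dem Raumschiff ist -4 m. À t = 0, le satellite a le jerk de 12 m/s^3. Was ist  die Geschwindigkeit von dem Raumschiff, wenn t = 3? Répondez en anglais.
Using v(t) = 20·t^4 - 12·t^3 - 6·t^2 + 10·t + 1 and substituting t = 3, we find v = 1273.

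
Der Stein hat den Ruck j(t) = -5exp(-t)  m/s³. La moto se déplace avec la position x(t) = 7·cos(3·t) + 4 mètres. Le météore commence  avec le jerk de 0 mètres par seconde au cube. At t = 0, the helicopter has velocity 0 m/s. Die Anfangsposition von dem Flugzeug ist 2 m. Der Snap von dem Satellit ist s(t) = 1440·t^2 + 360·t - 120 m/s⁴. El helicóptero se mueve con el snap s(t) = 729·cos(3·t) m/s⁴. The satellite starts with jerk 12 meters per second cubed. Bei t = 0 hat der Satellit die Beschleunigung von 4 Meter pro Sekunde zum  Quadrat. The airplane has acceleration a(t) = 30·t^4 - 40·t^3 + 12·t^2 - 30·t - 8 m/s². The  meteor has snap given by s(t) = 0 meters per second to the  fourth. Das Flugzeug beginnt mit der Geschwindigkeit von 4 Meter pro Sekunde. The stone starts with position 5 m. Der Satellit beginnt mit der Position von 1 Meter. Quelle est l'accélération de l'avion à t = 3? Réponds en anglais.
We have acceleration a(t) = 30·t^4 - 40·t^3 + 12·t^2 - 30·t - 8. Substituting t = 3: a(3) = 1360.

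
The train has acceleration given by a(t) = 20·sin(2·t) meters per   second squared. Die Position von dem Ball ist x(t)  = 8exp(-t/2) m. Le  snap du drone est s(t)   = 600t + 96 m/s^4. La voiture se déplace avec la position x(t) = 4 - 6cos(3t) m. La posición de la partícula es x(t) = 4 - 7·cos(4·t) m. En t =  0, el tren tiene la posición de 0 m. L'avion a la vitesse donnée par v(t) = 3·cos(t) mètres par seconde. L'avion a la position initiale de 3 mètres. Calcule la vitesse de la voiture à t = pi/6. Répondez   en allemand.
Ausgehend von der Position x(t) = 4 - 6·cos(3·t), nehmen wir 1 Ableitung. Mit d/dt von x(t) finden wir v(t) = 18·sin(3·t). Mit v(t) = 18·sin(3·t) und Einsetzen von t = pi/6, finden wir v = 18.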